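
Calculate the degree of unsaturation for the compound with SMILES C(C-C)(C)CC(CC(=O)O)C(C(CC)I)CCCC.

Molecular formula from the SMILES: C16H31IO2.
DoU = (2C + 2 + N − H − X)/2 = (2·16 + 2 + 0 − 31 − 1)/2 = 2/2 = 1.
(Structurally: 0 ring(s) + 1 π bond(s) = 1.)

1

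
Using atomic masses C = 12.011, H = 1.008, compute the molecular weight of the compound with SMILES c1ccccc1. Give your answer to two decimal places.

78.11

Molecular formula: C6H6.
M = 6×12.011 + 6×1.008 = 78.11 g/mol.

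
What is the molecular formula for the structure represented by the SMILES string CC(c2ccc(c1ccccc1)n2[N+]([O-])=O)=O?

C12H10N2O3

Heavy atoms from the SMILES: 12 C, 2 N, 3 O.
Implicit hydrogens by atom environment:
  7 × C (aromatic): 1 H each → 7
  3 × C (aromatic): no H
  2 × O: no H
  1 × C: 3 H
  1 × C: no H
  1 × N (aromatic): no H
  1 × N (charge +1): no H
  1 × O (charge -1): no H
  Total hydrogens = 10.
Molecular formula: C12H10N2O3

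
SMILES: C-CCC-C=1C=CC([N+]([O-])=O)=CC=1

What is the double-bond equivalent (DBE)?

Molecular formula from the SMILES: C10H13NO2.
DoU = (2C + 2 + N − H − X)/2 = (2·10 + 2 + 1 − 13 − 0)/2 = 10/2 = 5.
(Structurally: 1 ring(s) + 4 π bond(s) = 5.)

5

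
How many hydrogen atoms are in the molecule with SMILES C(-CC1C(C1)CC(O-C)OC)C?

Hydrogens are implicit in SMILES; fill each atom to its normal valence:
  4 × C: 2 H each → 8
  3 × C: 3 H each → 9
  3 × C: 1 H each → 3
  2 × O: no H
  Total hydrogens = 20.

20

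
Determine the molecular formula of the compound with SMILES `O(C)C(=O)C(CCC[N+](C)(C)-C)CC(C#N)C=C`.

Heavy atoms from the SMILES: 14 C, 2 N, 2 O.
Implicit hydrogens by atom environment:
  5 × C: 2 H each → 10
  4 × C: 3 H each → 12
  3 × C: 1 H each → 3
  2 × C: no H
  2 × O: no H
  1 × N: no H
  1 × N (charge +1): no H
  Total hydrogens = 25.
Net charge +1.
Molecular formula: C14H25N2O2+

C14H25N2O2+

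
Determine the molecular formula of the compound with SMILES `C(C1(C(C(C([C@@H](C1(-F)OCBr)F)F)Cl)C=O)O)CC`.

C11H15BrClF3O3

Heavy atoms from the SMILES: 1 Br, 11 C, 1 Cl, 3 F, 3 O.
Implicit hydrogens by atom environment:
  5 × C: 1 H each → 5
  3 × C: 2 H each → 6
  3 × F: no H
  2 × C: no H
  2 × O: no H
  1 × Br: no H
  1 × C: 3 H
  1 × Cl: no H
  1 × O: 1 H
  Total hydrogens = 15.
Molecular formula: C11H15BrClF3O3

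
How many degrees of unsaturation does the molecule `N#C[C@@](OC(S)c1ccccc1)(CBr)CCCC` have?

6

Molecular formula from the SMILES: C14H18BrNOS.
DoU = (2C + 2 + N − H − X)/2 = (2·14 + 2 + 1 − 18 − 1)/2 = 12/2 = 6.
(Structurally: 1 ring(s) + 5 π bond(s) = 6.)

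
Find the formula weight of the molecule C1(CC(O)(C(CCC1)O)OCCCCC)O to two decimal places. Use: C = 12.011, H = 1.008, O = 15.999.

232.32

Molecular formula: C12H24O4.
M = 12×12.011 + 24×1.008 + 4×15.999 = 232.32 g/mol.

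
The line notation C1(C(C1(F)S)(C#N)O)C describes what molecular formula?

C5H6FNOS

Heavy atoms from the SMILES: 5 C, 1 F, 1 N, 1 O, 1 S.
Implicit hydrogens by atom environment:
  3 × C: no H
  1 × C: 3 H
  1 × C: 1 H
  1 × F: no H
  1 × N: no H
  1 × O: 1 H
  1 × S: 1 H
  Total hydrogens = 6.
Molecular formula: C5H6FNOS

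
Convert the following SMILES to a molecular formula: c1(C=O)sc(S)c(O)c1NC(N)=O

Heavy atoms from the SMILES: 6 C, 2 N, 3 O, 2 S.
Implicit hydrogens by atom environment:
  4 × C (aromatic): no H
  2 × O: no H
  1 × C: 1 H
  1 × C: no H
  1 × N: 2 H
  1 × N: 1 H
  1 × O: 1 H
  1 × S: 1 H
  1 × S (aromatic): no H
  Total hydrogens = 6.
Molecular formula: C6H6N2O3S2

C6H6N2O3S2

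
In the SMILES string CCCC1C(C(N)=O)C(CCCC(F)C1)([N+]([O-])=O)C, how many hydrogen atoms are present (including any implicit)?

Hydrogens are implicit in SMILES; fill each atom to its normal valence:
  6 × C: 2 H each → 12
  3 × C: 1 H each → 3
  2 × C: 3 H each → 6
  2 × C: no H
  2 × O: no H
  1 × F: no H
  1 × N: 2 H
  1 × N (charge +1): no H
  1 × O (charge -1): no H
  Total hydrogens = 23.

23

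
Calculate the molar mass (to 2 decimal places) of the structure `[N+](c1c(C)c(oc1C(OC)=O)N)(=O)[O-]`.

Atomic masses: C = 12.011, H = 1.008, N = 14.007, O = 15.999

200.15

Molecular formula: C7H8N2O5.
M = 7×12.011 + 8×1.008 + 2×14.007 + 5×15.999 = 200.15 g/mol.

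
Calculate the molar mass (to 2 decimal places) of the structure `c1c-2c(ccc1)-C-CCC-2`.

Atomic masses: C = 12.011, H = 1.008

132.21

Molecular formula: C10H12.
M = 10×12.011 + 12×1.008 = 132.21 g/mol.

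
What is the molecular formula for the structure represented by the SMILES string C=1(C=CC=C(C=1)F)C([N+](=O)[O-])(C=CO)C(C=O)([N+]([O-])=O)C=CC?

C14H13FN2O6

Heavy atoms from the SMILES: 14 C, 1 F, 2 N, 6 O.
Implicit hydrogens by atom environment:
  5 × C: 1 H each → 5
  4 × C (aromatic): 1 H each → 4
  3 × O: no H
  2 × C: no H
  2 × C (aromatic): no H
  2 × N (charge +1): no H
  2 × O (charge -1): no H
  1 × C: 3 H
  1 × F: no H
  1 × O: 1 H
  Total hydrogens = 13.
Molecular formula: C14H13FN2O6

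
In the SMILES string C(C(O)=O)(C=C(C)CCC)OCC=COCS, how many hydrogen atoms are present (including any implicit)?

Hydrogens are implicit in SMILES; fill each atom to its normal valence:
  4 × C: 2 H each → 8
  4 × C: 1 H each → 4
  3 × O: no H
  2 × C: 3 H each → 6
  2 × C: no H
  1 × O: 1 H
  1 × S: 1 H
  Total hydrogens = 20.

20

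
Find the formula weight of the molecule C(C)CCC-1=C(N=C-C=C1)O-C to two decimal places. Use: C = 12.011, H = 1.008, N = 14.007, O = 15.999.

165.24

Molecular formula: C10H15NO.
M = 10×12.011 + 15×1.008 + 1×14.007 + 1×15.999 = 165.24 g/mol.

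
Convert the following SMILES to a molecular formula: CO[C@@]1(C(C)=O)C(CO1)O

C6H10O4

Heavy atoms from the SMILES: 6 C, 4 O.
Implicit hydrogens by atom environment:
  3 × O: no H
  2 × C: 3 H each → 6
  2 × C: no H
  1 × C: 2 H
  1 × C: 1 H
  1 × O: 1 H
  Total hydrogens = 10.
Molecular formula: C6H10O4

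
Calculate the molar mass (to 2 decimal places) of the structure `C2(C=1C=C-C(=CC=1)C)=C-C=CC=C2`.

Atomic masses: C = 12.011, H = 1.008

Molecular formula: C13H12.
M = 13×12.011 + 12×1.008 = 168.24 g/mol.

168.24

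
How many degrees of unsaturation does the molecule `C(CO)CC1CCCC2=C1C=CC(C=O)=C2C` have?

Molecular formula from the SMILES: C15H20O2.
DoU = (2C + 2 + N − H − X)/2 = (2·15 + 2 + 0 − 20 − 0)/2 = 12/2 = 6.
(Structurally: 2 ring(s) + 4 π bond(s) = 6.)

6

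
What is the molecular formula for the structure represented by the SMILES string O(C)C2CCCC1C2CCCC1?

Heavy atoms from the SMILES: 11 C, 1 O.
Implicit hydrogens by atom environment:
  7 × C: 2 H each → 14
  3 × C: 1 H each → 3
  1 × C: 3 H
  1 × O: no H
  Total hydrogens = 20.
Molecular formula: C11H20O

C11H20O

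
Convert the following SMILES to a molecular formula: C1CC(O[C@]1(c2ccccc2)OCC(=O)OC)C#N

Heavy atoms from the SMILES: 14 C, 1 N, 4 O.
Implicit hydrogens by atom environment:
  5 × C (aromatic): 1 H each → 5
  4 × O: no H
  3 × C: 2 H each → 6
  3 × C: no H
  1 × C: 3 H
  1 × C: 1 H
  1 × C (aromatic): no H
  1 × N: no H
  Total hydrogens = 15.
Molecular formula: C14H15NO4

C14H15NO4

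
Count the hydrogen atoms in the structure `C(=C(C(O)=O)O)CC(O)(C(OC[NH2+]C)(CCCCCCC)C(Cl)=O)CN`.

Hydrogens are implicit in SMILES; fill each atom to its normal valence:
  9 × C: 2 H each → 18
  5 × C: no H
  3 × O: 1 H each → 3
  3 × O: no H
  2 × C: 3 H each → 6
  1 × C: 1 H
  1 × Cl: no H
  1 × N: 2 H
  1 × N (charge +1): 2 H
  Total hydrogens = 32.

32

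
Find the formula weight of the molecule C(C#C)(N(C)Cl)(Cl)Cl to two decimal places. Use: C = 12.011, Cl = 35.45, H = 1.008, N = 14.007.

Molecular formula: C4H4Cl3N.
M = 4×12.011 + 3×35.45 + 4×1.008 + 1×14.007 = 172.43 g/mol.

172.43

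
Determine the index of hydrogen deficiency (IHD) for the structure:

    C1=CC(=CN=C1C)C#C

6

Molecular formula from the SMILES: C8H7N.
DoU = (2C + 2 + N − H − X)/2 = (2·8 + 2 + 1 − 7 − 0)/2 = 12/2 = 6.
(Structurally: 1 ring(s) + 5 π bond(s) = 6.)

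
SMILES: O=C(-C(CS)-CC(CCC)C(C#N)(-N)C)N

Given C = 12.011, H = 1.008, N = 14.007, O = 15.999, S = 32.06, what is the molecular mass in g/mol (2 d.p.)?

243.37

Molecular formula: C11H21N3OS.
M = 11×12.011 + 21×1.008 + 3×14.007 + 1×15.999 + 1×32.06 = 243.37 g/mol.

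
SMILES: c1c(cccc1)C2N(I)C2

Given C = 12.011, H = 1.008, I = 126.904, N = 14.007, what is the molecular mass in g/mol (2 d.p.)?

245.06

Molecular formula: C8H8IN.
M = 8×12.011 + 8×1.008 + 1×126.904 + 1×14.007 = 245.06 g/mol.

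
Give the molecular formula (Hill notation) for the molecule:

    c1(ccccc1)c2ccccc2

Heavy atoms from the SMILES: 12 C.
Implicit hydrogens by atom environment:
  10 × C (aromatic): 1 H each → 10
  2 × C (aromatic): no H
  Total hydrogens = 10.
Molecular formula: C12H10

C12H10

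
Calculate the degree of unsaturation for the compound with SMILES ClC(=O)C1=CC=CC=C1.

5

Molecular formula from the SMILES: C7H5ClO.
DoU = (2C + 2 + N − H − X)/2 = (2·7 + 2 + 0 − 5 − 1)/2 = 10/2 = 5.
(Structurally: 1 ring(s) + 4 π bond(s) = 5.)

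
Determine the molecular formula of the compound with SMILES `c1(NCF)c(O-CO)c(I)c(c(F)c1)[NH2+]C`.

Heavy atoms from the SMILES: 9 C, 2 F, 1 I, 2 N, 2 O.
Implicit hydrogens by atom environment:
  5 × C (aromatic): no H
  2 × C: 2 H each → 4
  2 × F: no H
  1 × C: 3 H
  1 × C (aromatic): 1 H
  1 × I: no H
  1 × N (charge +1): 2 H
  1 × N: 1 H
  1 × O: 1 H
  1 × O: no H
  Total hydrogens = 12.
Net charge +1.
Molecular formula: C9H12F2IN2O2+

C9H12F2IN2O2+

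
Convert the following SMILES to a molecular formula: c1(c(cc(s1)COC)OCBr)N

C7H10BrNO2S

Heavy atoms from the SMILES: 1 Br, 7 C, 1 N, 2 O, 1 S.
Implicit hydrogens by atom environment:
  3 × C (aromatic): no H
  2 × C: 2 H each → 4
  2 × O: no H
  1 × Br: no H
  1 × C: 3 H
  1 × C (aromatic): 1 H
  1 × N: 2 H
  1 × S (aromatic): no H
  Total hydrogens = 10.
Molecular formula: C7H10BrNO2S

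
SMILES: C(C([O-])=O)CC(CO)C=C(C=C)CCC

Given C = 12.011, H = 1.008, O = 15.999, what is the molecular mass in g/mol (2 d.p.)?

Molecular formula: C12H19O3-.
M = 12×12.011 + 19×1.008 + 3×15.999 = 211.28 g/mol.

211.28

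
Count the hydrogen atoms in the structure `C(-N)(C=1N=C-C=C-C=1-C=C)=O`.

Hydrogens are implicit in SMILES; fill each atom to its normal valence:
  3 × C (aromatic): 1 H each → 3
  2 × C (aromatic): no H
  1 × C: 2 H
  1 × C: 1 H
  1 × C: no H
  1 × N: 2 H
  1 × N (aromatic): no H
  1 × O: no H
  Total hydrogens = 8.

8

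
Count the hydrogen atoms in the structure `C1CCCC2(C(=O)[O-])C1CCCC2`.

Hydrogens are implicit in SMILES; fill each atom to its normal valence:
  8 × C: 2 H each → 16
  2 × C: no H
  1 × C: 1 H
  1 × O: no H
  1 × O (charge -1): no H
  Total hydrogens = 17.

17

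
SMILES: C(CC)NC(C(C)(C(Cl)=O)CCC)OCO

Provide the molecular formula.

Heavy atoms from the SMILES: 11 C, 1 Cl, 1 N, 3 O.
Implicit hydrogens by atom environment:
  5 × C: 2 H each → 10
  3 × C: 3 H each → 9
  2 × C: no H
  2 × O: no H
  1 × C: 1 H
  1 × Cl: no H
  1 × N: 1 H
  1 × O: 1 H
  Total hydrogens = 22.
Molecular formula: C11H22ClNO3

C11H22ClNO3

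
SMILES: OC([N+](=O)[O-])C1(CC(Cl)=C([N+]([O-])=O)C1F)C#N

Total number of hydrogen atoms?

Hydrogens are implicit in SMILES; fill each atom to its normal valence:
  4 × C: no H
  2 × C: 1 H each → 2
  2 × N (charge +1): no H
  2 × O: no H
  2 × O (charge -1): no H
  1 × C: 2 H
  1 × Cl: no H
  1 × F: no H
  1 × N: no H
  1 × O: 1 H
  Total hydrogens = 5.

5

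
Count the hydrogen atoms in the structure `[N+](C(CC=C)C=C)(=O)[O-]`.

9

Hydrogens are implicit in SMILES; fill each atom to its normal valence:
  3 × C: 2 H each → 6
  3 × C: 1 H each → 3
  1 × N (charge +1): no H
  1 × O: no H
  1 × O (charge -1): no H
  Total hydrogens = 9.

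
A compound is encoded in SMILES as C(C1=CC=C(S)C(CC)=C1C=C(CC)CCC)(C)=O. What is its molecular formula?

C17H24OS

Heavy atoms from the SMILES: 17 C, 1 O, 1 S.
Implicit hydrogens by atom environment:
  4 × C: 3 H each → 12
  4 × C: 2 H each → 8
  4 × C (aromatic): no H
  2 × C (aromatic): 1 H each → 2
  2 × C: no H
  1 × C: 1 H
  1 × O: no H
  1 × S: 1 H
  Total hydrogens = 24.
Molecular formula: C17H24OS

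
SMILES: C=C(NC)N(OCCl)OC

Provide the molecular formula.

Heavy atoms from the SMILES: 5 C, 1 Cl, 2 N, 2 O.
Implicit hydrogens by atom environment:
  2 × C: 3 H each → 6
  2 × C: 2 H each → 4
  2 × O: no H
  1 × C: no H
  1 × Cl: no H
  1 × N: 1 H
  1 × N: no H
  Total hydrogens = 11.
Molecular formula: C5H11ClN2O2

C5H11ClN2O2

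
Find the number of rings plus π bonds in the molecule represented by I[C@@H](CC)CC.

0

Molecular formula from the SMILES: C5H11I.
DoU = (2C + 2 + N − H − X)/2 = (2·5 + 2 + 0 − 11 − 1)/2 = 0/2 = 0.
(Structurally: 0 ring(s) + 0 π bond(s) = 0.)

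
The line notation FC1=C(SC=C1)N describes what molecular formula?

Heavy atoms from the SMILES: 4 C, 1 F, 1 N, 1 S.
Implicit hydrogens by atom environment:
  2 × C (aromatic): 1 H each → 2
  2 × C (aromatic): no H
  1 × F: no H
  1 × N: 2 H
  1 × S (aromatic): no H
  Total hydrogens = 4.
Molecular formula: C4H4FNS

C4H4FNS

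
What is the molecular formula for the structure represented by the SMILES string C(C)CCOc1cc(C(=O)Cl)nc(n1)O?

C9H11ClN2O3

Heavy atoms from the SMILES: 9 C, 1 Cl, 2 N, 3 O.
Implicit hydrogens by atom environment:
  3 × C: 2 H each → 6
  3 × C (aromatic): no H
  2 × N (aromatic): no H
  2 × O: no H
  1 × C: 3 H
  1 × C (aromatic): 1 H
  1 × C: no H
  1 × Cl: no H
  1 × O: 1 H
  Total hydrogens = 11.
Molecular formula: C9H11ClN2O3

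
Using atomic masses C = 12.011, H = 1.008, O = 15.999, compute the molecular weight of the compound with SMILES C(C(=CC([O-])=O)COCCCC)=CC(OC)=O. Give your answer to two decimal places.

241.26

Molecular formula: C12H17O5-.
M = 12×12.011 + 17×1.008 + 5×15.999 = 241.26 g/mol.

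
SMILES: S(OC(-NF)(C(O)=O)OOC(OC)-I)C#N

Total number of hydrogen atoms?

Hydrogens are implicit in SMILES; fill each atom to its normal valence:
  5 × O: no H
  3 × C: no H
  1 × C: 3 H
  1 × C: 1 H
  1 × F: no H
  1 × I: no H
  1 × N: 1 H
  1 × N: no H
  1 × O: 1 H
  1 × S: no H
  Total hydrogens = 6.

6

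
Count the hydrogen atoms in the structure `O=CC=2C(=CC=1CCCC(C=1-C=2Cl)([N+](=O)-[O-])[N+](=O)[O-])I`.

Hydrogens are implicit in SMILES; fill each atom to its normal valence:
  5 × C (aromatic): no H
  3 × C: 2 H each → 6
  3 × O: no H
  2 × N (charge +1): no H
  2 × O (charge -1): no H
  1 × C (aromatic): 1 H
  1 × C: 1 H
  1 × C: no H
  1 × Cl: no H
  1 × I: no H
  Total hydrogens = 8.

8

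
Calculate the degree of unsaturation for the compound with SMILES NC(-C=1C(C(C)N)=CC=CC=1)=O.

5

Molecular formula from the SMILES: C9H12N2O.
DoU = (2C + 2 + N − H − X)/2 = (2·9 + 2 + 2 − 12 − 0)/2 = 10/2 = 5.
(Structurally: 1 ring(s) + 4 π bond(s) = 5.)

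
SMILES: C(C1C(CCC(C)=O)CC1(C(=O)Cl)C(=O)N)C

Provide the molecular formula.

C12H18ClNO3

Heavy atoms from the SMILES: 12 C, 1 Cl, 1 N, 3 O.
Implicit hydrogens by atom environment:
  4 × C: 2 H each → 8
  4 × C: no H
  3 × O: no H
  2 × C: 3 H each → 6
  2 × C: 1 H each → 2
  1 × Cl: no H
  1 × N: 2 H
  Total hydrogens = 18.
Molecular formula: C12H18ClNO3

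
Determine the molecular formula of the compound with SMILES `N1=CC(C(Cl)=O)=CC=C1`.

C6H4ClNO

Heavy atoms from the SMILES: 6 C, 1 Cl, 1 N, 1 O.
Implicit hydrogens by atom environment:
  4 × C (aromatic): 1 H each → 4
  1 × C (aromatic): no H
  1 × C: no H
  1 × Cl: no H
  1 × N (aromatic): no H
  1 × O: no H
  Total hydrogens = 4.
Molecular formula: C6H4ClNO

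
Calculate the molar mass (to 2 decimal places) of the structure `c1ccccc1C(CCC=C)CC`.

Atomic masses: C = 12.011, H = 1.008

Molecular formula: C13H18.
M = 13×12.011 + 18×1.008 = 174.29 g/mol.

174.29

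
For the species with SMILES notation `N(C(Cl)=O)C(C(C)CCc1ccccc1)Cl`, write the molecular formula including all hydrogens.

Heavy atoms from the SMILES: 12 C, 2 Cl, 1 N, 1 O.
Implicit hydrogens by atom environment:
  5 × C (aromatic): 1 H each → 5
  2 × C: 2 H each → 4
  2 × C: 1 H each → 2
  2 × Cl: no H
  1 × C: 3 H
  1 × C: no H
  1 × C (aromatic): no H
  1 × N: 1 H
  1 × O: no H
  Total hydrogens = 15.
Molecular formula: C12H15Cl2NO

C12H15Cl2NO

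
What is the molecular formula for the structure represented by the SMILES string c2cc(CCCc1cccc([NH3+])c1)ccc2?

C15H18N+

Heavy atoms from the SMILES: 15 C, 1 N.
Implicit hydrogens by atom environment:
  9 × C (aromatic): 1 H each → 9
  3 × C: 2 H each → 6
  3 × C (aromatic): no H
  1 × N (charge +1): 3 H
  Total hydrogens = 18.
Net charge +1.
Molecular formula: C15H18N+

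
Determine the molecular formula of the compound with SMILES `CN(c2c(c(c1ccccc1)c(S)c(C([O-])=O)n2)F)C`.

C14H12FN2O2S-

Heavy atoms from the SMILES: 14 C, 1 F, 2 N, 2 O, 1 S.
Implicit hydrogens by atom environment:
  6 × C (aromatic): no H
  5 × C (aromatic): 1 H each → 5
  2 × C: 3 H each → 6
  1 × C: no H
  1 × F: no H
  1 × N (aromatic): no H
  1 × N: no H
  1 × O: no H
  1 × O (charge -1): no H
  1 × S: 1 H
  Total hydrogens = 12.
Net charge -1.
Molecular formula: C14H12FN2O2S-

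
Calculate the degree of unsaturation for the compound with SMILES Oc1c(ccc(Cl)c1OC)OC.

4

Molecular formula from the SMILES: C8H9ClO3.
DoU = (2C + 2 + N − H − X)/2 = (2·8 + 2 + 0 − 9 − 1)/2 = 8/2 = 4.
(Structurally: 1 ring(s) + 3 π bond(s) = 4.)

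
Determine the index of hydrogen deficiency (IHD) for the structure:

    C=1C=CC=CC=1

Molecular formula from the SMILES: C6H6.
DoU = (2C + 2 + N − H − X)/2 = (2·6 + 2 + 0 − 6 − 0)/2 = 8/2 = 4.
(Structurally: 1 ring(s) + 3 π bond(s) = 4.)

4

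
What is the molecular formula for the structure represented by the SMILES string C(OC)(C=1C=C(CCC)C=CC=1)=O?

Heavy atoms from the SMILES: 11 C, 2 O.
Implicit hydrogens by atom environment:
  4 × C (aromatic): 1 H each → 4
  2 × C: 3 H each → 6
  2 × C: 2 H each → 4
  2 × C (aromatic): no H
  2 × O: no H
  1 × C: no H
  Total hydrogens = 14.
Molecular formula: C11H14O2

C11H14O2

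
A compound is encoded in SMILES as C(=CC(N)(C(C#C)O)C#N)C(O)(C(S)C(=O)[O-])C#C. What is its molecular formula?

Heavy atoms from the SMILES: 12 C, 2 N, 4 O, 1 S.
Implicit hydrogens by atom environment:
  6 × C: 1 H each → 6
  6 × C: no H
  2 × O: 1 H each → 2
  1 × N: 2 H
  1 × N: no H
  1 × O: no H
  1 × O (charge -1): no H
  1 × S: 1 H
  Total hydrogens = 11.
Net charge -1.
Molecular formula: C12H11N2O4S-

C12H11N2O4S-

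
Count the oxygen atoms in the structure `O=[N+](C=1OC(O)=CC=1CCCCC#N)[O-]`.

4

The symbol for oxygen appears 4 times in the SMILES.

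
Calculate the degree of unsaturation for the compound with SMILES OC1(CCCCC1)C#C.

Molecular formula from the SMILES: C8H12O.
DoU = (2C + 2 + N − H − X)/2 = (2·8 + 2 + 0 − 12 − 0)/2 = 6/2 = 3.
(Structurally: 1 ring(s) + 2 π bond(s) = 3.)

3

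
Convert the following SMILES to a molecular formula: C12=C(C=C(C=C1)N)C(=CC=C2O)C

C11H11NO

Heavy atoms from the SMILES: 11 C, 1 N, 1 O.
Implicit hydrogens by atom environment:
  5 × C (aromatic): 1 H each → 5
  5 × C (aromatic): no H
  1 × C: 3 H
  1 × N: 2 H
  1 × O: 1 H
  Total hydrogens = 11.
Molecular formula: C11H11NO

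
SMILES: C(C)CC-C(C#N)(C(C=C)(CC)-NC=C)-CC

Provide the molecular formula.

Heavy atoms from the SMILES: 15 C, 2 N.
Implicit hydrogens by atom environment:
  7 × C: 2 H each → 14
  3 × C: 3 H each → 9
  3 × C: no H
  2 × C: 1 H each → 2
  1 × N: 1 H
  1 × N: no H
  Total hydrogens = 26.
Molecular formula: C15H26N2

C15H26N2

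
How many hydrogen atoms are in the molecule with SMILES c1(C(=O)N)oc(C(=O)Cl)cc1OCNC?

9

Hydrogens are implicit in SMILES; fill each atom to its normal valence:
  3 × C (aromatic): no H
  3 × O: no H
  2 × C: no H
  1 × C: 3 H
  1 × C: 2 H
  1 × C (aromatic): 1 H
  1 × Cl: no H
  1 × N: 2 H
  1 × N: 1 H
  1 × O (aromatic): no H
  Total hydrogens = 9.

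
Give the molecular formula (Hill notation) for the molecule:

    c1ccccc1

Heavy atoms from the SMILES: 6 C.
Implicit hydrogens by atom environment:
  6 × C (aromatic): 1 H each → 6
  Total hydrogens = 6.
Molecular formula: C6H6

C6H6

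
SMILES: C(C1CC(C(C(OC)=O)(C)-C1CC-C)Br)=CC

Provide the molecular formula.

Heavy atoms from the SMILES: 1 Br, 14 C, 2 O.
Implicit hydrogens by atom environment:
  5 × C: 1 H each → 5
  4 × C: 3 H each → 12
  3 × C: 2 H each → 6
  2 × C: no H
  2 × O: no H
  1 × Br: no H
  Total hydrogens = 23.
Molecular formula: C14H23BrO2

C14H23BrO2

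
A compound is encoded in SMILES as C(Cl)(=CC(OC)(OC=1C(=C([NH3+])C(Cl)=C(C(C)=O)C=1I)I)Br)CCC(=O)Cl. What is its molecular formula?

Heavy atoms from the SMILES: 1 Br, 15 C, 3 Cl, 2 I, 1 N, 4 O.
Implicit hydrogens by atom environment:
  6 × C (aromatic): no H
  4 × C: no H
  4 × O: no H
  3 × Cl: no H
  2 × C: 3 H each → 6
  2 × C: 2 H each → 4
  2 × I: no H
  1 × Br: no H
  1 × C: 1 H
  1 × N (charge +1): 3 H
  Total hydrogens = 14.
Net charge +1.
Molecular formula: C15H14BrCl3I2NO4+

C15H14BrCl3I2NO4+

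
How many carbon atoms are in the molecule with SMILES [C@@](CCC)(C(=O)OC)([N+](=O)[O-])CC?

The symbol for carbon appears 8 times in the SMILES.

8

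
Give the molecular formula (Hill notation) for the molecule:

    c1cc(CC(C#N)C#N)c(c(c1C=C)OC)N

C13H13N3O

Heavy atoms from the SMILES: 13 C, 3 N, 1 O.
Implicit hydrogens by atom environment:
  4 × C (aromatic): no H
  2 × C: 2 H each → 4
  2 × C (aromatic): 1 H each → 2
  2 × C: 1 H each → 2
  2 × C: no H
  2 × N: no H
  1 × C: 3 H
  1 × N: 2 H
  1 × O: no H
  Total hydrogens = 13.
Molecular formula: C13H13N3O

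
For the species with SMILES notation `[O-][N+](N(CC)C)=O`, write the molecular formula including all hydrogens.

C3H8N2O2

Heavy atoms from the SMILES: 3 C, 2 N, 2 O.
Implicit hydrogens by atom environment:
  2 × C: 3 H each → 6
  1 × C: 2 H
  1 × N: no H
  1 × N (charge +1): no H
  1 × O: no H
  1 × O (charge -1): no H
  Total hydrogens = 8.
Molecular formula: C3H8N2O2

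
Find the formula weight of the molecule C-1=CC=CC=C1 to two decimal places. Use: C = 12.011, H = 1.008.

78.11

Molecular formula: C6H6.
M = 6×12.011 + 6×1.008 = 78.11 g/mol.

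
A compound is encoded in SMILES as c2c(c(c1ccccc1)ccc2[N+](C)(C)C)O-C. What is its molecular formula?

Heavy atoms from the SMILES: 16 C, 1 N, 1 O.
Implicit hydrogens by atom environment:
  8 × C (aromatic): 1 H each → 8
  4 × C: 3 H each → 12
  4 × C (aromatic): no H
  1 × N (charge +1): no H
  1 × O: no H
  Total hydrogens = 20.
Net charge +1.
Molecular formula: C16H20NO+

C16H20NO+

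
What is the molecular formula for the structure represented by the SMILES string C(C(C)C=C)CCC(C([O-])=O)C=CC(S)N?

C12H20NO2S-

Heavy atoms from the SMILES: 12 C, 1 N, 2 O, 1 S.
Implicit hydrogens by atom environment:
  6 × C: 1 H each → 6
  4 × C: 2 H each → 8
  1 × C: 3 H
  1 × C: no H
  1 × N: 2 H
  1 × O: no H
  1 × O (charge -1): no H
  1 × S: 1 H
  Total hydrogens = 20.
Net charge -1.
Molecular formula: C12H20NO2S-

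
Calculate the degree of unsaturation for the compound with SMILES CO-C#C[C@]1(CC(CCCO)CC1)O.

3

Molecular formula from the SMILES: C11H18O3.
DoU = (2C + 2 + N − H − X)/2 = (2·11 + 2 + 0 − 18 − 0)/2 = 6/2 = 3.
(Structurally: 1 ring(s) + 2 π bond(s) = 3.)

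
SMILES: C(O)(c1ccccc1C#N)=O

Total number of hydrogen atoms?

Hydrogens are implicit in SMILES; fill each atom to its normal valence:
  4 × C (aromatic): 1 H each → 4
  2 × C (aromatic): no H
  2 × C: no H
  1 × N: no H
  1 × O: 1 H
  1 × O: no H
  Total hydrogens = 5.

5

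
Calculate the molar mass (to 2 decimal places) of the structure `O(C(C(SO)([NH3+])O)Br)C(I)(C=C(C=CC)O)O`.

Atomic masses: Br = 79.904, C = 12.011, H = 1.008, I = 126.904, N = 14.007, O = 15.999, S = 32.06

Molecular formula: C8H14BrINO5S+.
M = 1×79.904 + 8×12.011 + 14×1.008 + 1×126.904 + 1×14.007 + 5×15.999 + 1×32.06 = 443.07 g/mol.

443.07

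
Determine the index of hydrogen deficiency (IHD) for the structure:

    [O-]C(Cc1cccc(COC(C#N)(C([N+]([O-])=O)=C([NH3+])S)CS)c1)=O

Molecular formula from the SMILES: C14H15N3O5S2.
DoU = (2C + 2 + N − H − X)/2 = (2·14 + 2 + 3 − 15 − 0)/2 = 18/2 = 9.
(Structurally: 1 ring(s) + 8 π bond(s) = 9.)

9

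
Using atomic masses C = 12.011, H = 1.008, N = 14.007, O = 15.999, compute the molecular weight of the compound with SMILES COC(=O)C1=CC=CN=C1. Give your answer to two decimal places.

Molecular formula: C7H7NO2.
M = 7×12.011 + 7×1.008 + 1×14.007 + 2×15.999 = 137.14 g/mol.

137.14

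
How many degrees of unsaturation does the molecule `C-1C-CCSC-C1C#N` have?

Molecular formula from the SMILES: C7H11NS.
DoU = (2C + 2 + N − H − X)/2 = (2·7 + 2 + 1 − 11 − 0)/2 = 6/2 = 3.
(Structurally: 1 ring(s) + 2 π bond(s) = 3.)

3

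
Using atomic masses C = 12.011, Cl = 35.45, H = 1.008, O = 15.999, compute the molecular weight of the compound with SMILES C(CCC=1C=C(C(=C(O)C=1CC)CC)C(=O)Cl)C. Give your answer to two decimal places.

Molecular formula: C15H21ClO2.
M = 15×12.011 + 1×35.45 + 21×1.008 + 2×15.999 = 268.78 g/mol.

268.78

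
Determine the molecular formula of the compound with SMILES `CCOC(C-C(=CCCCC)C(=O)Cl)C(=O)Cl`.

Heavy atoms from the SMILES: 12 C, 2 Cl, 3 O.
Implicit hydrogens by atom environment:
  5 × C: 2 H each → 10
  3 × C: no H
  3 × O: no H
  2 × C: 3 H each → 6
  2 × C: 1 H each → 2
  2 × Cl: no H
  Total hydrogens = 18.
Molecular formula: C12H18Cl2O3

C12H18Cl2O3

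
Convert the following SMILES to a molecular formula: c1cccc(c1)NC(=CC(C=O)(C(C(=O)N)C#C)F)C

C15H15FN2O2

Heavy atoms from the SMILES: 15 C, 1 F, 2 N, 2 O.
Implicit hydrogens by atom environment:
  5 × C (aromatic): 1 H each → 5
  4 × C: 1 H each → 4
  4 × C: no H
  2 × O: no H
  1 × C: 3 H
  1 × C (aromatic): no H
  1 × F: no H
  1 × N: 2 H
  1 × N: 1 H
  Total hydrogens = 15.
Molecular formula: C15H15FN2O2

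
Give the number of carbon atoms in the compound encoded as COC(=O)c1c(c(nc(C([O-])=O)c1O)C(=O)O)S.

9

The symbol for carbon appears 9 times in the SMILES. Lowercase c denotes aromatic carbon and counts toward C.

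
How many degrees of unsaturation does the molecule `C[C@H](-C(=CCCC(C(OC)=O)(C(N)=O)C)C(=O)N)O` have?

Molecular formula from the SMILES: C12H20N2O5.
DoU = (2C + 2 + N − H − X)/2 = (2·12 + 2 + 2 − 20 − 0)/2 = 8/2 = 4.
(Structurally: 0 ring(s) + 4 π bond(s) = 4.)

4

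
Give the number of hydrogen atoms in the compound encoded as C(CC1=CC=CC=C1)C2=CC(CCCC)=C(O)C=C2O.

Hydrogens are implicit in SMILES; fill each atom to its normal valence:
  7 × C (aromatic): 1 H each → 7
  5 × C: 2 H each → 10
  5 × C (aromatic): no H
  2 × O: 1 H each → 2
  1 × C: 3 H
  Total hydrogens = 22.

22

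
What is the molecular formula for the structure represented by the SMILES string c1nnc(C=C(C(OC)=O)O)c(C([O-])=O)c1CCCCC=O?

C14H15N2O6-

Heavy atoms from the SMILES: 14 C, 2 N, 6 O.
Implicit hydrogens by atom environment:
  4 × C: 2 H each → 8
  4 × O: no H
  3 × C (aromatic): no H
  3 × C: no H
  2 × C: 1 H each → 2
  2 × N (aromatic): no H
  1 × C: 3 H
  1 × C (aromatic): 1 H
  1 × O: 1 H
  1 × O (charge -1): no H
  Total hydrogens = 15.
Net charge -1.
Molecular formula: C14H15N2O6-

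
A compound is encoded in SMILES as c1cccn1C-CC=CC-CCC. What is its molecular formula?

Heavy atoms from the SMILES: 12 C, 1 N.
Implicit hydrogens by atom environment:
  5 × C: 2 H each → 10
  4 × C (aromatic): 1 H each → 4
  2 × C: 1 H each → 2
  1 × C: 3 H
  1 × N (aromatic): no H
  Total hydrogens = 19.
Molecular formula: C12H19N

C12H19N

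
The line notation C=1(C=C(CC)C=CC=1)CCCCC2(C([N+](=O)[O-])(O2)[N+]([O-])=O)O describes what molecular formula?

Heavy atoms from the SMILES: 14 C, 2 N, 6 O.
Implicit hydrogens by atom environment:
  5 × C: 2 H each → 10
  4 × C (aromatic): 1 H each → 4
  3 × O: no H
  2 × C: no H
  2 × C (aromatic): no H
  2 × N (charge +1): no H
  2 × O (charge -1): no H
  1 × C: 3 H
  1 × O: 1 H
  Total hydrogens = 18.
Molecular formula: C14H18N2O6

C14H18N2O6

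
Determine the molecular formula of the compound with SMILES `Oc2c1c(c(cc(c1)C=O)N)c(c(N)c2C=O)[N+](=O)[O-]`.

Heavy atoms from the SMILES: 12 C, 3 N, 5 O.
Implicit hydrogens by atom environment:
  8 × C (aromatic): no H
  3 × O: no H
  2 × C (aromatic): 1 H each → 2
  2 × C: 1 H each → 2
  2 × N: 2 H each → 4
  1 × N (charge +1): no H
  1 × O: 1 H
  1 × O (charge -1): no H
  Total hydrogens = 9.
Molecular formula: C12H9N3O5

C12H9N3O5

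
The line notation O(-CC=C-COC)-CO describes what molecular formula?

Heavy atoms from the SMILES: 6 C, 3 O.
Implicit hydrogens by atom environment:
  3 × C: 2 H each → 6
  2 × C: 1 H each → 2
  2 × O: no H
  1 × C: 3 H
  1 × O: 1 H
  Total hydrogens = 12.
Molecular formula: C6H12O3

C6H12O3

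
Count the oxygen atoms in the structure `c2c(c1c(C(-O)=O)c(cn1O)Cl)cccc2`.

3

The symbol for oxygen appears 3 times in the SMILES.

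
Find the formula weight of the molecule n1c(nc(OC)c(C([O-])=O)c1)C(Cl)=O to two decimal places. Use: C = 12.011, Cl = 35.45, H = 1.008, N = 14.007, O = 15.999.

215.57

Molecular formula: C7H4ClN2O4-.
M = 7×12.011 + 1×35.45 + 4×1.008 + 2×14.007 + 4×15.999 = 215.57 g/mol.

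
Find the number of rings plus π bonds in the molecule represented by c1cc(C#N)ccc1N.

Molecular formula from the SMILES: C7H6N2.
DoU = (2C + 2 + N − H − X)/2 = (2·7 + 2 + 2 − 6 − 0)/2 = 12/2 = 6.
(Structurally: 1 ring(s) + 5 π bond(s) = 6.)

6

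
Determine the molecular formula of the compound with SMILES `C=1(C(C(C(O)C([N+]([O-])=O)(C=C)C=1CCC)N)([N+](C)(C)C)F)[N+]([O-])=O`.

C14H24FN4O5+

Heavy atoms from the SMILES: 14 C, 1 F, 4 N, 5 O.
Implicit hydrogens by atom environment:
  4 × C: 3 H each → 12
  4 × C: no H
  3 × C: 2 H each → 6
  3 × C: 1 H each → 3
  3 × N (charge +1): no H
  2 × O: no H
  2 × O (charge -1): no H
  1 × F: no H
  1 × N: 2 H
  1 × O: 1 H
  Total hydrogens = 24.
Net charge +1.
Molecular formula: C14H24FN4O5+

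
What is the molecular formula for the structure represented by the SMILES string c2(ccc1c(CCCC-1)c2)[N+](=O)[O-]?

Heavy atoms from the SMILES: 10 C, 1 N, 2 O.
Implicit hydrogens by atom environment:
  4 × C: 2 H each → 8
  3 × C (aromatic): 1 H each → 3
  3 × C (aromatic): no H
  1 × N (charge +1): no H
  1 × O: no H
  1 × O (charge -1): no H
  Total hydrogens = 11.
Molecular formula: C10H11NO2

C10H11NO2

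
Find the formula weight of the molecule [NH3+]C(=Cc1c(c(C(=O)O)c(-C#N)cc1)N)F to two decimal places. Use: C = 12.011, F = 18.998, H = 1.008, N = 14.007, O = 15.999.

Molecular formula: C10H9FN3O2+.
M = 10×12.011 + 1×18.998 + 9×1.008 + 3×14.007 + 2×15.999 = 222.20 g/mol.

222.20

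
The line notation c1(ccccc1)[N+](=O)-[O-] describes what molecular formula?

Heavy atoms from the SMILES: 6 C, 1 N, 2 O.
Implicit hydrogens by atom environment:
  5 × C (aromatic): 1 H each → 5
  1 × C (aromatic): no H
  1 × N (charge +1): no H
  1 × O: no H
  1 × O (charge -1): no H
  Total hydrogens = 5.
Molecular formula: C6H5NO2

C6H5NO2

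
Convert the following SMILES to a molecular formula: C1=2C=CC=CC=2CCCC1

C10H12

Heavy atoms from the SMILES: 10 C.
Implicit hydrogens by atom environment:
  4 × C: 2 H each → 8
  4 × C (aromatic): 1 H each → 4
  2 × C (aromatic): no H
  Total hydrogens = 12.
Molecular formula: C10H12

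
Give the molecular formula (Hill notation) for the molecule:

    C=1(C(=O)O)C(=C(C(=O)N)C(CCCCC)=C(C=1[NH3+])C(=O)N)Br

Heavy atoms from the SMILES: 1 Br, 14 C, 3 N, 4 O.
Implicit hydrogens by atom environment:
  6 × C (aromatic): no H
  4 × C: 2 H each → 8
  3 × C: no H
  3 × O: no H
  2 × N: 2 H each → 4
  1 × Br: no H
  1 × C: 3 H
  1 × N (charge +1): 3 H
  1 × O: 1 H
  Total hydrogens = 19.
Net charge +1.
Molecular formula: C14H19BrN3O4+

C14H19BrN3O4+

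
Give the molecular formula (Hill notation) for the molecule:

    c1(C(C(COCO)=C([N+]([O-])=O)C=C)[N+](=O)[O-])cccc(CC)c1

Heavy atoms from the SMILES: 15 C, 2 N, 6 O.
Implicit hydrogens by atom environment:
  4 × C: 2 H each → 8
  4 × C (aromatic): 1 H each → 4
  3 × O: no H
  2 × C: 1 H each → 2
  2 × C: no H
  2 × C (aromatic): no H
  2 × N (charge +1): no H
  2 × O (charge -1): no H
  1 × C: 3 H
  1 × O: 1 H
  Total hydrogens = 18.
Molecular formula: C15H18N2O6

C15H18N2O6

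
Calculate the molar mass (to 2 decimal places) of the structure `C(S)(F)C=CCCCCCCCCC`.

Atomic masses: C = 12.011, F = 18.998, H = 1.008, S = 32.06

218.37

Molecular formula: C12H23FS.
M = 12×12.011 + 1×18.998 + 23×1.008 + 1×32.06 = 218.37 g/mol.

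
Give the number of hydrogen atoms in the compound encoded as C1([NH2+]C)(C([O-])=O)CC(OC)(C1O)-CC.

17

Hydrogens are implicit in SMILES; fill each atom to its normal valence:
  3 × C: 3 H each → 9
  3 × C: no H
  2 × C: 2 H each → 4
  2 × O: no H
  1 × C: 1 H
  1 × N (charge +1): 2 H
  1 × O: 1 H
  1 × O (charge -1): no H
  Total hydrogens = 17.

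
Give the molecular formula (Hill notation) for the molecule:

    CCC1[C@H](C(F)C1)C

Heavy atoms from the SMILES: 7 C, 1 F.
Implicit hydrogens by atom environment:
  3 × C: 1 H each → 3
  2 × C: 3 H each → 6
  2 × C: 2 H each → 4
  1 × F: no H
  Total hydrogens = 13.
Molecular formula: C7H13F

C7H13F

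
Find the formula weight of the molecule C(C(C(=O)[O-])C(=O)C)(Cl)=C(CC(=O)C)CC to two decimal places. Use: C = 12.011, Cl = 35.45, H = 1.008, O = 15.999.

245.68

Molecular formula: C11H14ClO4-.
M = 11×12.011 + 1×35.45 + 14×1.008 + 4×15.999 = 245.68 g/mol.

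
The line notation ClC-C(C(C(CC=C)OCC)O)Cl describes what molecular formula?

C9H16Cl2O2

Heavy atoms from the SMILES: 9 C, 2 Cl, 2 O.
Implicit hydrogens by atom environment:
  4 × C: 2 H each → 8
  4 × C: 1 H each → 4
  2 × Cl: no H
  1 × C: 3 H
  1 × O: 1 H
  1 × O: no H
  Total hydrogens = 16.
Molecular formula: C9H16Cl2O2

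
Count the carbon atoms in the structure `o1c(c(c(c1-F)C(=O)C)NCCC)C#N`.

10

The symbol for carbon appears 10 times in the SMILES. Lowercase c denotes aromatic carbon and counts toward C.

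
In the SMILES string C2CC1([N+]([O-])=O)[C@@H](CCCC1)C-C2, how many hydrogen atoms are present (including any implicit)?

17

Hydrogens are implicit in SMILES; fill each atom to its normal valence:
  8 × C: 2 H each → 16
  1 × C: 1 H
  1 × C: no H
  1 × N (charge +1): no H
  1 × O: no H
  1 × O (charge -1): no H
  Total hydrogens = 17.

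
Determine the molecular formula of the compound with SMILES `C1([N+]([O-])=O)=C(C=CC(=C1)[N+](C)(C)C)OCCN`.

C11H18N3O3+

Heavy atoms from the SMILES: 11 C, 3 N, 3 O.
Implicit hydrogens by atom environment:
  3 × C: 3 H each → 9
  3 × C (aromatic): 1 H each → 3
  3 × C (aromatic): no H
  2 × C: 2 H each → 4
  2 × N (charge +1): no H
  2 × O: no H
  1 × N: 2 H
  1 × O (charge -1): no H
  Total hydrogens = 18.
Net charge +1.
Molecular formula: C11H18N3O3+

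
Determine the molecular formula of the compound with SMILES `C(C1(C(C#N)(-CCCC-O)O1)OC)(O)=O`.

C9H13NO5

Heavy atoms from the SMILES: 9 C, 1 N, 5 O.
Implicit hydrogens by atom environment:
  4 × C: 2 H each → 8
  4 × C: no H
  3 × O: no H
  2 × O: 1 H each → 2
  1 × C: 3 H
  1 × N: no H
  Total hydrogens = 13.
Molecular formula: C9H13NO5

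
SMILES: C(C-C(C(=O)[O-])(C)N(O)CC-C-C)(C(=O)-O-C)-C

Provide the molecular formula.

C12H22NO5-

Heavy atoms from the SMILES: 12 C, 1 N, 5 O.
Implicit hydrogens by atom environment:
  4 × C: 3 H each → 12
  4 × C: 2 H each → 8
  3 × C: no H
  3 × O: no H
  1 × C: 1 H
  1 × N: no H
  1 × O: 1 H
  1 × O (charge -1): no H
  Total hydrogens = 22.
Net charge -1.
Molecular formula: C12H22NO5-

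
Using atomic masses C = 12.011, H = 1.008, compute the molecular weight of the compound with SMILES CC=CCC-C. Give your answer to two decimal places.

84.16

Molecular formula: C6H12.
M = 6×12.011 + 12×1.008 = 84.16 g/mol.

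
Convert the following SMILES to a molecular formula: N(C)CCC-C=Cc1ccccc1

Heavy atoms from the SMILES: 12 C, 1 N.
Implicit hydrogens by atom environment:
  5 × C (aromatic): 1 H each → 5
  3 × C: 2 H each → 6
  2 × C: 1 H each → 2
  1 × C: 3 H
  1 × C (aromatic): no H
  1 × N: 1 H
  Total hydrogens = 17.
Molecular formula: C12H17N

C12H17N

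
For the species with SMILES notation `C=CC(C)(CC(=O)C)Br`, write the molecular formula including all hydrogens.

C7H11BrO

Heavy atoms from the SMILES: 1 Br, 7 C, 1 O.
Implicit hydrogens by atom environment:
  2 × C: 3 H each → 6
  2 × C: 2 H each → 4
  2 × C: no H
  1 × Br: no H
  1 × C: 1 H
  1 × O: no H
  Total hydrogens = 11.
Molecular formula: C7H11BrO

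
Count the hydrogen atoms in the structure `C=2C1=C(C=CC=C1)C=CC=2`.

Hydrogens are implicit in SMILES; fill each atom to its normal valence:
  8 × C (aromatic): 1 H each → 8
  2 × C (aromatic): no H
  Total hydrogens = 8.

8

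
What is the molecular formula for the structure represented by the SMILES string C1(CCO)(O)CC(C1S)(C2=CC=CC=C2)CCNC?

Heavy atoms from the SMILES: 15 C, 1 N, 2 O, 1 S.
Implicit hydrogens by atom environment:
  5 × C: 2 H each → 10
  5 × C (aromatic): 1 H each → 5
  2 × C: no H
  2 × O: 1 H each → 2
  1 × C: 3 H
  1 × C: 1 H
  1 × C (aromatic): no H
  1 × N: 1 H
  1 × S: 1 H
  Total hydrogens = 23.
Molecular formula: C15H23NO2S

C15H23NO2S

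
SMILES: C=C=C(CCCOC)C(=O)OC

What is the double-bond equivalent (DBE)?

Molecular formula from the SMILES: C9H14O3.
DoU = (2C + 2 + N − H − X)/2 = (2·9 + 2 + 0 − 14 − 0)/2 = 6/2 = 3.
(Structurally: 0 ring(s) + 3 π bond(s) = 3.)

3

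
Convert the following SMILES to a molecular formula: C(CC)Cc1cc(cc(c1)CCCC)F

Heavy atoms from the SMILES: 14 C, 1 F.
Implicit hydrogens by atom environment:
  6 × C: 2 H each → 12
  3 × C (aromatic): 1 H each → 3
  3 × C (aromatic): no H
  2 × C: 3 H each → 6
  1 × F: no H
  Total hydrogens = 21.
Molecular formula: C14H21F

C14H21F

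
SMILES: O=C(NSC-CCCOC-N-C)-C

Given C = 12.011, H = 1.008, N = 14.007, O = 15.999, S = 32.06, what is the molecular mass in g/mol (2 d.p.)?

206.30

Molecular formula: C8H18N2O2S.
M = 8×12.011 + 18×1.008 + 2×14.007 + 2×15.999 + 1×32.06 = 206.30 g/mol.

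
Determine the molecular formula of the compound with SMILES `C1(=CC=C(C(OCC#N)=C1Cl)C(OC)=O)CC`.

C12H12ClNO3

Heavy atoms from the SMILES: 12 C, 1 Cl, 1 N, 3 O.
Implicit hydrogens by atom environment:
  4 × C (aromatic): no H
  3 × O: no H
  2 × C: 3 H each → 6
  2 × C: 2 H each → 4
  2 × C (aromatic): 1 H each → 2
  2 × C: no H
  1 × Cl: no H
  1 × N: no H
  Total hydrogens = 12.
Molecular formula: C12H12ClNO3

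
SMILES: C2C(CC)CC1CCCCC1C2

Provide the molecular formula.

Heavy atoms from the SMILES: 12 C.
Implicit hydrogens by atom environment:
  8 × C: 2 H each → 16
  3 × C: 1 H each → 3
  1 × C: 3 H
  Total hydrogens = 22.
Molecular formula: C12H22

C12H22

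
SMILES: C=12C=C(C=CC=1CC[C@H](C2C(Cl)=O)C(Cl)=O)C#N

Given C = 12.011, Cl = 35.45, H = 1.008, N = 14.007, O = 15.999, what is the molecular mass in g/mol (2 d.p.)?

Molecular formula: C13H9Cl2NO2.
M = 13×12.011 + 2×35.45 + 9×1.008 + 1×14.007 + 2×15.999 = 282.12 g/mol.

282.12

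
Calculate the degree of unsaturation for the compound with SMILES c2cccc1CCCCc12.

Molecular formula from the SMILES: C10H12.
DoU = (2C + 2 + N − H − X)/2 = (2·10 + 2 + 0 − 12 − 0)/2 = 10/2 = 5.
(Structurally: 2 ring(s) + 3 π bond(s) = 5.)

5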